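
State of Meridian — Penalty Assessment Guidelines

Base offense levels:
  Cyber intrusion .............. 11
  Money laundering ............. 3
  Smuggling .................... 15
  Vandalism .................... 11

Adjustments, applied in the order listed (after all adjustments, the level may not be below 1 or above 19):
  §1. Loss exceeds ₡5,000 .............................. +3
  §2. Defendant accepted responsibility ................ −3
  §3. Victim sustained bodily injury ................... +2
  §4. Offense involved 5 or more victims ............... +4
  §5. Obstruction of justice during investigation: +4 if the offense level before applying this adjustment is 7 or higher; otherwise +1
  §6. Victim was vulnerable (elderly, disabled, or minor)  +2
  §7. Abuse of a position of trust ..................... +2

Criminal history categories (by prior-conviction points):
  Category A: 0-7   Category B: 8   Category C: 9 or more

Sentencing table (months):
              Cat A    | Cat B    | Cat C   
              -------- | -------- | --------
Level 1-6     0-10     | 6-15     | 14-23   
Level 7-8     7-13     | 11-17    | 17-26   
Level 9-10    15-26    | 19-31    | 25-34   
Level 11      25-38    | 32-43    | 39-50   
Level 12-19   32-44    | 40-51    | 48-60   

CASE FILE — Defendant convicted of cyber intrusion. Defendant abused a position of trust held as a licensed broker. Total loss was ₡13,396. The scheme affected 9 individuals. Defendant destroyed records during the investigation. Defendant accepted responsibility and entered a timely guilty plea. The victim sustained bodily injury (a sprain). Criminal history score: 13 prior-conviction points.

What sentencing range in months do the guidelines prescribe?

Base offense level for cyber intrusion: 11.
§1 applies: 11 + 3 = 14.
§2 applies: 14 − 3 = 11.
§3 applies: 11 + 2 = 13.
§4 applies: 13 + 4 = 17.
§5 applies (level before this adjustment is 17 ≥ 7, so +4): 17 + 4 = 21.
§7 applies: 21 + 2 = 23.
Level 23 exceeds the maximum of 19; capped at 19.
Final offense level: 19.
Criminal history: 13 prior points → Category C (9+).
Level 19 falls in the 12-19 band.
Grid: Level 12-19 × Category C = 48-60 months.

48-60 months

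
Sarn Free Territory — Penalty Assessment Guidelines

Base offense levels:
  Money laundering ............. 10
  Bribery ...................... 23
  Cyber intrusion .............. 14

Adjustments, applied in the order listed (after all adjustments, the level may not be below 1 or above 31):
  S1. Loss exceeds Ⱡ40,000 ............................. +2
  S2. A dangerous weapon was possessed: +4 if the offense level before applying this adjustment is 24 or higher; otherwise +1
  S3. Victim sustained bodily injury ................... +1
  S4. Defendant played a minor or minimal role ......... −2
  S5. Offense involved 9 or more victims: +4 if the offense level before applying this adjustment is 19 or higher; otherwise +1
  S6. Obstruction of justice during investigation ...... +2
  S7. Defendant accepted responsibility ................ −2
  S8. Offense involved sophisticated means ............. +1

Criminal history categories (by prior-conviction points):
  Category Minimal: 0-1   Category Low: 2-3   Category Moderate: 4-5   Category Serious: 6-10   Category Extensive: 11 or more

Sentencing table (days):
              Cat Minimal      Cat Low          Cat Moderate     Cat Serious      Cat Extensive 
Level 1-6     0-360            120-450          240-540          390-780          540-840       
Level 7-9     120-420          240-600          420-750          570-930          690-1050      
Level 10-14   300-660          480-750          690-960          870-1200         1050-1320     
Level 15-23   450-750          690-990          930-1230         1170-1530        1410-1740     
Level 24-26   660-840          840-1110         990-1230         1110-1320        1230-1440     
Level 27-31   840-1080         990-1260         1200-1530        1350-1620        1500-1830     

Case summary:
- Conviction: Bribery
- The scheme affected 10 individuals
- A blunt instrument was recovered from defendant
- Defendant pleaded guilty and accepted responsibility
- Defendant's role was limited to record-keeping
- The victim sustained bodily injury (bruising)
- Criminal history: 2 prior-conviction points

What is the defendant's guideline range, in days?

840-1110 days

Base offense level for bribery: 23.
S1 does not apply.
S2 applies (level before this adjustment is 23 < 24, so +1): 23 + 1 = 24.
S3 applies: 24 + 1 = 25.
S4 applies: 25 − 2 = 23.
S5 applies (level before this adjustment is 23 ≥ 19, so +4): 23 + 4 = 27.
S7 applies: 27 − 2 = 25.
S8 does not apply.
Final offense level: 25.
Criminal history: 2 prior points → Category Low (2-3).
Level 25 falls in the 24-26 band.
Grid: Level 24-26 × Category Low = 840-1110 days.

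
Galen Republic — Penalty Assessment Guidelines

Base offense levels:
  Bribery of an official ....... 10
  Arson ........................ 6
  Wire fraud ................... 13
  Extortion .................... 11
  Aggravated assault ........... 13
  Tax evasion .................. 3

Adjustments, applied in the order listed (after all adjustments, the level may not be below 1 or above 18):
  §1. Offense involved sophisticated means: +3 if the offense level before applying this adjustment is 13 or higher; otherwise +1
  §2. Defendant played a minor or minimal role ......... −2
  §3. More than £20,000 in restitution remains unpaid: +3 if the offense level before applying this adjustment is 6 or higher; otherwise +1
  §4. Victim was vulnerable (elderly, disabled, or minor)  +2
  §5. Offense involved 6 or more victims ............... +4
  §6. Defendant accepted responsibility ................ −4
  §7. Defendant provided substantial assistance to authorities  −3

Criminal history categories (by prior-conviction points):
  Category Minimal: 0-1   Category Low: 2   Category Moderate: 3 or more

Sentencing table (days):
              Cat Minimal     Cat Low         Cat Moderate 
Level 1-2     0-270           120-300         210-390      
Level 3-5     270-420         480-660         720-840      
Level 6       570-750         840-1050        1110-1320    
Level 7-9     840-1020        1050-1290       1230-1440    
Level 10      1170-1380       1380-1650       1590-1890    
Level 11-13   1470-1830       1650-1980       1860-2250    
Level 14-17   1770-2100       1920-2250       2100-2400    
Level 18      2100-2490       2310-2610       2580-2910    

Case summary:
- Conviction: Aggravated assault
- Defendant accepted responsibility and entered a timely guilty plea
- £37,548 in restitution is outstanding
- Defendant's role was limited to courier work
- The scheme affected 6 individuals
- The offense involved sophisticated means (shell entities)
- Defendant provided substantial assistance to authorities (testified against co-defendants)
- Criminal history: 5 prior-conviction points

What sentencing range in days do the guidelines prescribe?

Base offense level for aggravated assault: 13.
§1 applies (level before this adjustment is 13 ≥ 13, so +3): 13 + 3 = 16.
§2 applies: 16 − 2 = 14.
§3 applies (level before this adjustment is 14 ≥ 6, so +3): 14 + 3 = 17.
§4 does not apply.
§5 applies: 17 + 4 = 21.
§6 applies: 21 − 4 = 17.
§7 applies: 17 − 3 = 14.
Final offense level: 14.
Criminal history: 5 prior points → Category Moderate (3+).
Level 14 falls in the 14-17 band.
Grid: Level 14-17 × Category Moderate = 2100-2400 days.

2100-2400 days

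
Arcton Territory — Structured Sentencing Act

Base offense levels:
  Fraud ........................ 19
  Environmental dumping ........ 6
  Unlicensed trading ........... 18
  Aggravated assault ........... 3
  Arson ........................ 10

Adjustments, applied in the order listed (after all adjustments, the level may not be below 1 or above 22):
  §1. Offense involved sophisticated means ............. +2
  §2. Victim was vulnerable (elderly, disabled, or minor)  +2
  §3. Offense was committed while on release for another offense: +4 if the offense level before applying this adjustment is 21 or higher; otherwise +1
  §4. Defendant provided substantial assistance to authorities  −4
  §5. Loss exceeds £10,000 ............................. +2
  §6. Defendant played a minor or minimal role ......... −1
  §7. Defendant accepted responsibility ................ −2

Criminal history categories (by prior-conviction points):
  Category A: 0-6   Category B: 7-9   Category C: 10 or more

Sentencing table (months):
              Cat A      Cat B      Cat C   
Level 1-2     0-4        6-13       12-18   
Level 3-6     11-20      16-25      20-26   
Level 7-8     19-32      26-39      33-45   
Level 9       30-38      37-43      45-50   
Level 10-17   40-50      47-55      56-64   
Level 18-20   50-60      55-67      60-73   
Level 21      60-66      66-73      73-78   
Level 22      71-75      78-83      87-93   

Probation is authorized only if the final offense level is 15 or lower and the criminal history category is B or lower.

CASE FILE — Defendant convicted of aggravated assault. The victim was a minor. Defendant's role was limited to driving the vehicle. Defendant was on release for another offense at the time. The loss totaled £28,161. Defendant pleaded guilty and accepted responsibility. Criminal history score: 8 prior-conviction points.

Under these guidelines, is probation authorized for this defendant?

Base offense level for aggravated assault: 3.
§2 applies: 3 + 2 = 5.
§3 applies (level before this adjustment is 5 < 21, so +1): 5 + 1 = 6.
§5 applies: 6 + 2 = 8.
§6 applies: 8 − 1 = 7.
§7 applies: 7 − 2 = 5.
Final offense level: 5.
Criminal history: 8 prior points → Category B (7-9).
Level 5 falls in the 3-6 band.
Grid: Level 3-6 × Category B = 16-25 months.
Probation check: level 5 ≤ 15 and category B ≤ B → eligible.

Yes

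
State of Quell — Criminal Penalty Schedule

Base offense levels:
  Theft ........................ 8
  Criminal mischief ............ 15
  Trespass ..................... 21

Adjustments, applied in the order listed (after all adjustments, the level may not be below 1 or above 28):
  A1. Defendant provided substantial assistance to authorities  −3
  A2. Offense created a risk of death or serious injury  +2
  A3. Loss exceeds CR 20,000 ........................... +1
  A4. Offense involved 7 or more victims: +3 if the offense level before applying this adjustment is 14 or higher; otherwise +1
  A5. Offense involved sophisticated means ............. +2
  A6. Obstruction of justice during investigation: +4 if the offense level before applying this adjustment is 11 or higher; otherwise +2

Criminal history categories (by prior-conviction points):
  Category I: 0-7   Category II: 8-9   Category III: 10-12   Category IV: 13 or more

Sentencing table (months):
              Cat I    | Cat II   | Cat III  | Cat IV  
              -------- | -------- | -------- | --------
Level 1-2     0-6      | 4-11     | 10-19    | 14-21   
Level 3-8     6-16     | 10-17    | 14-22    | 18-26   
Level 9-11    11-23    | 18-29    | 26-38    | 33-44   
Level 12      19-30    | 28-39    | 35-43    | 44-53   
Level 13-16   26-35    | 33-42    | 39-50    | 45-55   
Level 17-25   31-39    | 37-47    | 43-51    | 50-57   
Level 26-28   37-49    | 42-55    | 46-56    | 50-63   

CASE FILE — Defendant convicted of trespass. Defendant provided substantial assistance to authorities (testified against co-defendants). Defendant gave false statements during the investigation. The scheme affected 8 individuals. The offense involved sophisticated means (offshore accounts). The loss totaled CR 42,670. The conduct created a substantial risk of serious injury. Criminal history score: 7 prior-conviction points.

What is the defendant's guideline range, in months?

Base offense level for trespass: 21.
A1 applies: 21 − 3 = 18.
A2 applies: 18 + 2 = 20.
A3 applies: 20 + 1 = 21.
A4 applies (level before this adjustment is 21 ≥ 14, so +3): 21 + 3 = 24.
A5 applies: 24 + 2 = 26.
A6 applies (level before this adjustment is 26 ≥ 11, so +4): 26 + 4 = 30.
Level 30 exceeds the maximum of 28; capped at 28.
Final offense level: 28.
Criminal history: 7 prior points → Category I (0-7).
Level 28 falls in the 26-28 band.
Grid: Level 26-28 × Category I = 37-49 months.

37-49 months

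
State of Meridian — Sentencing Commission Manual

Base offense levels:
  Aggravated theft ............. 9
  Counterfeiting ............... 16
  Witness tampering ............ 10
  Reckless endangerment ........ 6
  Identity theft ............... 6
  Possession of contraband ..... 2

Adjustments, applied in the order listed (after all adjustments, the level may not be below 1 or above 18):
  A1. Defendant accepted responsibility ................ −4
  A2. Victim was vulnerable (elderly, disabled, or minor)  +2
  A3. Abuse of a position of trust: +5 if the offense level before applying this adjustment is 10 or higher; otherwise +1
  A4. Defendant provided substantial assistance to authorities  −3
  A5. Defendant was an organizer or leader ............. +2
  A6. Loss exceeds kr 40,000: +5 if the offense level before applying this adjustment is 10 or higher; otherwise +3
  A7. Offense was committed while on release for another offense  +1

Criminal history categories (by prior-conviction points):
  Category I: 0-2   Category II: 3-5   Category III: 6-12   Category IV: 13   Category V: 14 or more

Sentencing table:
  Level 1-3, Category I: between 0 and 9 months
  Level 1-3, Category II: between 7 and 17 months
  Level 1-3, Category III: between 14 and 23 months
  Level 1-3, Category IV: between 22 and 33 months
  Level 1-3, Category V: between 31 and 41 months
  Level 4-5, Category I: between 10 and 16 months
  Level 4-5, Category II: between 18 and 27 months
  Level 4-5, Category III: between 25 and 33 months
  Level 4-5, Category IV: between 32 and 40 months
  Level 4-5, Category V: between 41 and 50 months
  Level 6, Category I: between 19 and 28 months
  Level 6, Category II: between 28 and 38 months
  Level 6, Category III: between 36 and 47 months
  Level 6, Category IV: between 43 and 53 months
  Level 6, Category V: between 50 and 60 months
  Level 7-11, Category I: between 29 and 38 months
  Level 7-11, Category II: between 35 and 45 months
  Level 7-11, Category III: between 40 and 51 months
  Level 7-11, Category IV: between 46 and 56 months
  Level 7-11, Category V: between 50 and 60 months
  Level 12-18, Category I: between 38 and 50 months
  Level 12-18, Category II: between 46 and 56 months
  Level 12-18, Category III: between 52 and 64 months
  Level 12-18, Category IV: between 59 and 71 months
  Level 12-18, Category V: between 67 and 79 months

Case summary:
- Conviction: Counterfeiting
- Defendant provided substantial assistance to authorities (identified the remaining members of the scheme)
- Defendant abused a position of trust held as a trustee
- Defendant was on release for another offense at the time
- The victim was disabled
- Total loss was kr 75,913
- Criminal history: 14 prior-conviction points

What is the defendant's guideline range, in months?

Base offense level for counterfeiting: 16.
A2 applies: 16 + 2 = 18.
A3 applies (level before this adjustment is 18 ≥ 10, so +5): 18 + 5 = 23.
A4 applies: 23 − 3 = 20.
A6 applies (level before this adjustment is 20 ≥ 10, so +5): 20 + 5 = 25.
A7 applies: 25 + 1 = 26.
Level 26 exceeds the maximum of 18; capped at 18.
Final offense level: 18.
Criminal history: 14 prior points → Category V (14+).
Level 18 falls in the 12-18 band.
Grid: Level 12-18 × Category V = 67-79 months.

67-79 months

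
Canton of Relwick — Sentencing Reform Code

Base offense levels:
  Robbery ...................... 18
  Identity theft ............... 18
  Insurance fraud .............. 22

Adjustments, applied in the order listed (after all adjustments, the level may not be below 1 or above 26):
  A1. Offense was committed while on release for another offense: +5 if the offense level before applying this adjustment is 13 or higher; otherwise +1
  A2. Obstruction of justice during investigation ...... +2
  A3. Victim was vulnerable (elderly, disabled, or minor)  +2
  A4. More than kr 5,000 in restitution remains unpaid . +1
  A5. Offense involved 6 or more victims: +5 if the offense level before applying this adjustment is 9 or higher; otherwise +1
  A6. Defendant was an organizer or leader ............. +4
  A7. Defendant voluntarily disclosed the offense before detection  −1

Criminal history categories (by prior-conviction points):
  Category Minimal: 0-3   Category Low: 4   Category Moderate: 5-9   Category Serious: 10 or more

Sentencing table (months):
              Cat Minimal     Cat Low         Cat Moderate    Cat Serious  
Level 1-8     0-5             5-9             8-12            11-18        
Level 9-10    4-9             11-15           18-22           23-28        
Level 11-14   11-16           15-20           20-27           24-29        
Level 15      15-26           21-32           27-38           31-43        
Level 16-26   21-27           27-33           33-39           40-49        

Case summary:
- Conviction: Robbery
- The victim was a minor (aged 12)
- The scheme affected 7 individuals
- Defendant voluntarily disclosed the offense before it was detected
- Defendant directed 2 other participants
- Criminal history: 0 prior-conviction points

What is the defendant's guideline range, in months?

Base offense level for robbery: 18.
A2 does not apply.
A3 applies: 18 + 2 = 20.
A4 does not apply.
A5 applies (level before this adjustment is 20 ≥ 9, so +5): 20 + 5 = 25.
A6 applies: 25 + 4 = 29.
A7 applies: 29 − 1 = 28.
Level 28 exceeds the maximum of 26; capped at 26.
Final offense level: 26.
Criminal history: 0 prior points → Category Minimal (0-3).
Level 26 falls in the 16-26 band.
Grid: Level 16-26 × Category Minimal = 21-27 months.

21-27 months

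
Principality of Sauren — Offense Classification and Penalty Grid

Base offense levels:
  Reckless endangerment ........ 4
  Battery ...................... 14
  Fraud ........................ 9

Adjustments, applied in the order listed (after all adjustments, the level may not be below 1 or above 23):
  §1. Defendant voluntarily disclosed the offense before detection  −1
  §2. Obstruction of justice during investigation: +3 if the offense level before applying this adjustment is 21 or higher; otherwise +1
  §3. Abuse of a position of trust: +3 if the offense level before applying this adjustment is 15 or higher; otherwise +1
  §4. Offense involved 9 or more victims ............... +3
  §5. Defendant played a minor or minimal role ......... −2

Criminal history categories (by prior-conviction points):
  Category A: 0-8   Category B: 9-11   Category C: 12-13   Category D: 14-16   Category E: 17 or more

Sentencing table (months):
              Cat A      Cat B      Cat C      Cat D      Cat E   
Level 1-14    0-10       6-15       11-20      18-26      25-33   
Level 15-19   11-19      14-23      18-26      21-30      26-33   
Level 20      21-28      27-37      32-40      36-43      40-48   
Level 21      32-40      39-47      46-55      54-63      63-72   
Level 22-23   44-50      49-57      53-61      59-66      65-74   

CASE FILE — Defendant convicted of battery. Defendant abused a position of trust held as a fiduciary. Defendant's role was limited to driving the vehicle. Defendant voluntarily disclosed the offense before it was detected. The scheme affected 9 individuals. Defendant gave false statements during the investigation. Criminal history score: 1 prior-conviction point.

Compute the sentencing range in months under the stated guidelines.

Base offense level for battery: 14.
§1 applies: 14 − 1 = 13.
§2 applies (level before this adjustment is 13 < 21, so +1): 13 + 1 = 14.
§3 applies (level before this adjustment is 14 < 15, so +1): 14 + 1 = 15.
§4 applies: 15 + 3 = 18.
§5 applies: 18 − 2 = 16.
Final offense level: 16.
Criminal history: 1 prior point → Category A (0-8).
Level 16 falls in the 15-19 band.
Grid: Level 15-19 × Category A = 11-19 months.

11-19 months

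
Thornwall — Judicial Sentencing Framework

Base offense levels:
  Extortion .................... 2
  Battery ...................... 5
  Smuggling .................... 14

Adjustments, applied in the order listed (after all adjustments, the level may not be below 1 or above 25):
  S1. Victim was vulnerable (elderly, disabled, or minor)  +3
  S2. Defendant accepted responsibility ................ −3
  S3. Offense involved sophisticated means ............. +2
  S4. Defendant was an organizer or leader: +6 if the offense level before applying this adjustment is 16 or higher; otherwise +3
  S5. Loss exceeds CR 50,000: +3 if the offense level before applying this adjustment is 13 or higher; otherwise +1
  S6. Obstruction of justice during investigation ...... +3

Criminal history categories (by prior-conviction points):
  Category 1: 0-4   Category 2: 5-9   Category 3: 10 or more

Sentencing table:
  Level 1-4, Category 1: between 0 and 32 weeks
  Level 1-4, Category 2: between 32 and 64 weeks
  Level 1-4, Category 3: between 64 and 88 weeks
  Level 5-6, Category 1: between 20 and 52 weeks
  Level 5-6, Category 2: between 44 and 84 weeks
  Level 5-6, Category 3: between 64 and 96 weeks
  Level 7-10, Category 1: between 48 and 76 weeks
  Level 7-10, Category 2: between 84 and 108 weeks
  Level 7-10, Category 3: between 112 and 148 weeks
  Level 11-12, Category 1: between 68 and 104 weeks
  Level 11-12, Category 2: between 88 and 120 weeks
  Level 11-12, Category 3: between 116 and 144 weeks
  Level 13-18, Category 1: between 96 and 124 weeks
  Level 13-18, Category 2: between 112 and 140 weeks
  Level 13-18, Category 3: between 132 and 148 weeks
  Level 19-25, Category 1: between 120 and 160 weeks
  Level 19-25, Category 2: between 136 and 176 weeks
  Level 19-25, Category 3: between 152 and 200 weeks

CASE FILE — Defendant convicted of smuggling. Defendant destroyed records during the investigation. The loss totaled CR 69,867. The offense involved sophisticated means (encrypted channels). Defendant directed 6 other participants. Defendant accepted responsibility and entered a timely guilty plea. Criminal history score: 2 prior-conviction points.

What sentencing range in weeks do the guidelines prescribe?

120-160 weeks

Base offense level for smuggling: 14.
S1 does not apply.
S2 applies: 14 − 3 = 11.
S3 applies: 11 + 2 = 13.
S4 applies (level before this adjustment is 13 < 16, so +3): 13 + 3 = 16.
S5 applies (level before this adjustment is 16 ≥ 13, so +3): 16 + 3 = 19.
S6 applies: 19 + 3 = 22.
Final offense level: 22.
Criminal history: 2 prior points → Category 1 (0-4).
Level 22 falls in the 19-25 band.
Grid: Level 19-25 × Category 1 = 120-160 weeks.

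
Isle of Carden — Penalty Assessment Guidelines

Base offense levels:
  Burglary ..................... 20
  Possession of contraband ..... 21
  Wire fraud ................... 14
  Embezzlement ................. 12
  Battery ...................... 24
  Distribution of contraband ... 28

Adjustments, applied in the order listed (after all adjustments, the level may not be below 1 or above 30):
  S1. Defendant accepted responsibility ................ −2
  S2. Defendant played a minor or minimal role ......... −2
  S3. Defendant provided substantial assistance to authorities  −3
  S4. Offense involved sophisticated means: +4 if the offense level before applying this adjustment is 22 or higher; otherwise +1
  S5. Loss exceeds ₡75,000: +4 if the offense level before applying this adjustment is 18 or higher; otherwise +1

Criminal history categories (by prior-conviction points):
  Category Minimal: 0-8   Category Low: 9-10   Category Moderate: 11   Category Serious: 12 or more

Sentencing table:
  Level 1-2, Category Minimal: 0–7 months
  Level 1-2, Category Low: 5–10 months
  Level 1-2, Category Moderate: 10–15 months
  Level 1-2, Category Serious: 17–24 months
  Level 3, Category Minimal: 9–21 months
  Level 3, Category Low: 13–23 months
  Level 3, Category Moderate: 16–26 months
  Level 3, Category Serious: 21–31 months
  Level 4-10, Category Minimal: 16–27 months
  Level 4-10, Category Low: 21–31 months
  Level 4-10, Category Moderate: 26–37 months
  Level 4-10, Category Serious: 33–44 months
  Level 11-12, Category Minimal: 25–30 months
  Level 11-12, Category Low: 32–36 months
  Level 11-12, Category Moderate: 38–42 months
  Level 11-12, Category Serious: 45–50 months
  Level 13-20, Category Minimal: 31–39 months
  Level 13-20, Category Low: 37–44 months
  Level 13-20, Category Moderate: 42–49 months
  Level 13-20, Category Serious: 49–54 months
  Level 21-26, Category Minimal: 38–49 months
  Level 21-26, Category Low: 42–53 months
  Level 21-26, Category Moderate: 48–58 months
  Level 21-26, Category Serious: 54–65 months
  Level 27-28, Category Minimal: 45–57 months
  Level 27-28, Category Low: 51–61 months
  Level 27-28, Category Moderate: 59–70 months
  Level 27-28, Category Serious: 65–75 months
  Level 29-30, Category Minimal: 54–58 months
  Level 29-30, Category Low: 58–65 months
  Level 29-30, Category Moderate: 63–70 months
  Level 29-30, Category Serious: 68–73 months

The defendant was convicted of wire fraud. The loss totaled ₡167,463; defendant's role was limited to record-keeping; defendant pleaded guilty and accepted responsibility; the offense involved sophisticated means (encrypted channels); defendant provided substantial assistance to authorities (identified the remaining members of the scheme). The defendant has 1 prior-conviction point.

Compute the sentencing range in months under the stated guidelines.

16-27 months

Base offense level for wire fraud: 14.
S1 applies: 14 − 2 = 12.
S2 applies: 12 − 2 = 10.
S3 applies: 10 − 3 = 7.
S4 applies (level before this adjustment is 7 < 22, so +1): 7 + 1 = 8.
S5 applies (level before this adjustment is 8 < 18, so +1): 8 + 1 = 9.
Final offense level: 9.
Criminal history: 1 prior point → Category Minimal (0-8).
Level 9 falls in the 4-10 band.
Grid: Level 4-10 × Category Minimal = 16-27 months.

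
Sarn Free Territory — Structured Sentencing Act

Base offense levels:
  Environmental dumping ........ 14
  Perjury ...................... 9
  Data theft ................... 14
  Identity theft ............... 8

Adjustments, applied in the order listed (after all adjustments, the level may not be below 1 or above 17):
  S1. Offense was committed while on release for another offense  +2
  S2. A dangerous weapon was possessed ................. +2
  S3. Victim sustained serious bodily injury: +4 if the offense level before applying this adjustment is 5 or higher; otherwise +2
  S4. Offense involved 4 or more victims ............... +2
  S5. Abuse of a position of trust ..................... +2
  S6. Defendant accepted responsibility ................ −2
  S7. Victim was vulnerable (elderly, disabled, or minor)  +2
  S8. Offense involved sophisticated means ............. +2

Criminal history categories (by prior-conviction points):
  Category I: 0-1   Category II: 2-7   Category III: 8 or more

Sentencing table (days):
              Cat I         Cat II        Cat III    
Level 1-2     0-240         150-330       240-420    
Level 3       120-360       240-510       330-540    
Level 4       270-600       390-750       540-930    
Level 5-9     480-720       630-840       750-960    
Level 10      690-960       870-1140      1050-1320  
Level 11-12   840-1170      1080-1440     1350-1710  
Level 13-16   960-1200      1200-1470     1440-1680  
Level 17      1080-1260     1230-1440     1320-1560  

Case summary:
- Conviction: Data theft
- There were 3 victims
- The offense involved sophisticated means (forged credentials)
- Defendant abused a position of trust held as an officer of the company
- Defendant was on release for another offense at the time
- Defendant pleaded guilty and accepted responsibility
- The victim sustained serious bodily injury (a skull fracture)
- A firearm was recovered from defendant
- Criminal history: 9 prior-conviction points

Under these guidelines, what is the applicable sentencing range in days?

Base offense level for data theft: 14.
S1 applies: 14 + 2 = 16.
S2 applies: 16 + 2 = 18.
S3 applies (level before this adjustment is 18 ≥ 5, so +4): 18 + 4 = 22.
S5 applies: 22 + 2 = 24.
S6 applies: 24 − 2 = 22.
S8 applies: 22 + 2 = 24.
Level 24 exceeds the maximum of 17; capped at 17.
Final offense level: 17.
Criminal history: 9 prior points → Category III (8+).
Level 17 falls in the 17 band.
Grid: Level 17 × Category III = 1320-1560 days.

1320-1560 days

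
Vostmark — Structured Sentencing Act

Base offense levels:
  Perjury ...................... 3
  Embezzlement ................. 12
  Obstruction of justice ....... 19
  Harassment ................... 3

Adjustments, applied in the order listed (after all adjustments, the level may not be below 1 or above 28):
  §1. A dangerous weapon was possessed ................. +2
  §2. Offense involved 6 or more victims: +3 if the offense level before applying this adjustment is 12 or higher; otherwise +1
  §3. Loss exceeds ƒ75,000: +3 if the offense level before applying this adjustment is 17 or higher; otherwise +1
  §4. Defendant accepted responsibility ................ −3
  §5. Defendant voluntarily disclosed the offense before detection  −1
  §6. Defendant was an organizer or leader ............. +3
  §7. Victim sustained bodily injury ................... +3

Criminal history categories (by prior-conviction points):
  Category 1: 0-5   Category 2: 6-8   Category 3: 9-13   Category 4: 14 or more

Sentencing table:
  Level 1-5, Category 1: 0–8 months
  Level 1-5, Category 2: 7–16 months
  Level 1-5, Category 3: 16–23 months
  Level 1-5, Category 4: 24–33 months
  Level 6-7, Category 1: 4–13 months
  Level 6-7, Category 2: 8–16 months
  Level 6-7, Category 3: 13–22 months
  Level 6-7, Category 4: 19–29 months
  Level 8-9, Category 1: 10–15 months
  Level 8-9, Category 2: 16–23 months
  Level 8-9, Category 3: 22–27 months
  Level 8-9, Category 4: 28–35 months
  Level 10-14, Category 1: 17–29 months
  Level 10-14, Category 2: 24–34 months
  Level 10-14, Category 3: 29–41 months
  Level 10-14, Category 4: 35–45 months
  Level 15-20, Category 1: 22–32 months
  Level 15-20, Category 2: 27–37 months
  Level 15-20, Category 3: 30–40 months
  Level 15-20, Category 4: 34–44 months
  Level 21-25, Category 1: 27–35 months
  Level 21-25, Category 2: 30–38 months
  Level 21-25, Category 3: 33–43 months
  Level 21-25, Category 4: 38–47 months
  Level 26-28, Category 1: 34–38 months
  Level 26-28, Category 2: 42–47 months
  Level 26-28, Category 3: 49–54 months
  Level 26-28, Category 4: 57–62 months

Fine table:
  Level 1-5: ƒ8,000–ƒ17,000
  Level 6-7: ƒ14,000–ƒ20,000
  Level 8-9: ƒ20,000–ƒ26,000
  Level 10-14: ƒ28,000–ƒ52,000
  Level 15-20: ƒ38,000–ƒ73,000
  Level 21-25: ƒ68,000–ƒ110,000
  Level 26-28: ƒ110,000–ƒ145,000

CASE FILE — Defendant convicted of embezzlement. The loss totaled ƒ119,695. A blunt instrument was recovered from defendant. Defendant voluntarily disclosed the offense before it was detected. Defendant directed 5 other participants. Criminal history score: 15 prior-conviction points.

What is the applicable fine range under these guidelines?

Base offense level for embezzlement: 12.
§1 applies: 12 + 2 = 14.
§2 does not apply.
§3 applies (level before this adjustment is 14 < 17, so +1): 14 + 1 = 15.
§5 applies: 15 − 1 = 14.
§6 applies: 14 + 3 = 17.
Final offense level: 17.
Level 17 falls in the 15-20 band.
Fine table: Level 15-20 → ƒ38,000–ƒ73,000.

ƒ38,000–ƒ73,000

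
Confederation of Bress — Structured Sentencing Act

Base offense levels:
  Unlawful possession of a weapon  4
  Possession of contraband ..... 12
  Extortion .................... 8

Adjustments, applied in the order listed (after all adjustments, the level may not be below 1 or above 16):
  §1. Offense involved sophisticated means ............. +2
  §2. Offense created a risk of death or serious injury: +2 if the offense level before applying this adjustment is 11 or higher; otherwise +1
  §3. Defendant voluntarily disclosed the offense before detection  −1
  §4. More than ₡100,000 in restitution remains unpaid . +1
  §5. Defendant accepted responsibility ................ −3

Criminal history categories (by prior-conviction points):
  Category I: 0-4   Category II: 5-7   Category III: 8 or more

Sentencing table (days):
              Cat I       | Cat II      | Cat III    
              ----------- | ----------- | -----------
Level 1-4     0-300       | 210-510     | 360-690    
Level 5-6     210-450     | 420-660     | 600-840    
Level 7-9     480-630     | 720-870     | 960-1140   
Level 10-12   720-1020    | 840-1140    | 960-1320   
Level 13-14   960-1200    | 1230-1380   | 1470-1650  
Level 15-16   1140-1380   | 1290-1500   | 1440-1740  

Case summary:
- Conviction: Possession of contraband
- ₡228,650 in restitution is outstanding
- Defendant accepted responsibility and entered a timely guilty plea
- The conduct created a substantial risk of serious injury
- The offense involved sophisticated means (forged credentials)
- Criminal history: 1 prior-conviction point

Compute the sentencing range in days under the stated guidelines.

Base offense level for possession of contraband: 12.
§1 applies: 12 + 2 = 14.
§2 applies (level before this adjustment is 14 ≥ 11, so +2): 14 + 2 = 16.
§3 does not apply.
§4 applies: 16 + 1 = 17.
§5 applies: 17 − 3 = 14.
Final offense level: 14.
Criminal history: 1 prior point → Category I (0-4).
Level 14 falls in the 13-14 band.
Grid: Level 13-14 × Category I = 960-1200 days.

960-1200 days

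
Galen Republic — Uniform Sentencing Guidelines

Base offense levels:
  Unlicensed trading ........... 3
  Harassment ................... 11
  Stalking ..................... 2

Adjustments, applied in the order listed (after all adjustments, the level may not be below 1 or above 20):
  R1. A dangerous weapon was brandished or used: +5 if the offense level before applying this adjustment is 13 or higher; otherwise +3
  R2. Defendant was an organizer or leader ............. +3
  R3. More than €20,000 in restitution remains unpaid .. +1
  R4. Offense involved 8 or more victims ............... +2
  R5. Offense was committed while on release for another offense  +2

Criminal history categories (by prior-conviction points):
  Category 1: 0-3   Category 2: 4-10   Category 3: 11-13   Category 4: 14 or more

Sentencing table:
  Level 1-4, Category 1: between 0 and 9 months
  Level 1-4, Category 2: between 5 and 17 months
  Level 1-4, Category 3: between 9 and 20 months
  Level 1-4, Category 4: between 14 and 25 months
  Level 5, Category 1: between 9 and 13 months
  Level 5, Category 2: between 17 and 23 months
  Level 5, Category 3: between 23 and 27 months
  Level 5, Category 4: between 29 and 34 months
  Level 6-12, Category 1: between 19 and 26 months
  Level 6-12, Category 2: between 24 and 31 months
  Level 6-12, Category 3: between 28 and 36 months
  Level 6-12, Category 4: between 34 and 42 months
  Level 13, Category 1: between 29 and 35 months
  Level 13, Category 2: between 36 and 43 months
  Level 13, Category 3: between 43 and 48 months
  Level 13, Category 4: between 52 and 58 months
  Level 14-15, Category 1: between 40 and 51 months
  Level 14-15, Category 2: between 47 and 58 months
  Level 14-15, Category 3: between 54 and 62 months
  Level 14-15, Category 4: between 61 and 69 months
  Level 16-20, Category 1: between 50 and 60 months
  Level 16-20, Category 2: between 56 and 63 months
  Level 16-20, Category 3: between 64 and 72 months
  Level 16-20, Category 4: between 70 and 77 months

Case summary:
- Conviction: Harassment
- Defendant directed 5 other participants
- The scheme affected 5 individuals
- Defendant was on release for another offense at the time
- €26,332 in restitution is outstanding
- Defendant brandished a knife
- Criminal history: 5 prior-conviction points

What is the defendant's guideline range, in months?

Base offense level for harassment: 11.
R1 applies (level before this adjustment is 11 < 13, so +3): 11 + 3 = 14.
R2 applies: 14 + 3 = 17.
R3 applies: 17 + 1 = 18.
R4 does not apply.
R5 applies: 18 + 2 = 20.
Final offense level: 20.
Criminal history: 5 prior points → Category 2 (4-10).
Level 20 falls in the 16-20 band.
Grid: Level 16-20 × Category 2 = 56-63 months.

56-63 months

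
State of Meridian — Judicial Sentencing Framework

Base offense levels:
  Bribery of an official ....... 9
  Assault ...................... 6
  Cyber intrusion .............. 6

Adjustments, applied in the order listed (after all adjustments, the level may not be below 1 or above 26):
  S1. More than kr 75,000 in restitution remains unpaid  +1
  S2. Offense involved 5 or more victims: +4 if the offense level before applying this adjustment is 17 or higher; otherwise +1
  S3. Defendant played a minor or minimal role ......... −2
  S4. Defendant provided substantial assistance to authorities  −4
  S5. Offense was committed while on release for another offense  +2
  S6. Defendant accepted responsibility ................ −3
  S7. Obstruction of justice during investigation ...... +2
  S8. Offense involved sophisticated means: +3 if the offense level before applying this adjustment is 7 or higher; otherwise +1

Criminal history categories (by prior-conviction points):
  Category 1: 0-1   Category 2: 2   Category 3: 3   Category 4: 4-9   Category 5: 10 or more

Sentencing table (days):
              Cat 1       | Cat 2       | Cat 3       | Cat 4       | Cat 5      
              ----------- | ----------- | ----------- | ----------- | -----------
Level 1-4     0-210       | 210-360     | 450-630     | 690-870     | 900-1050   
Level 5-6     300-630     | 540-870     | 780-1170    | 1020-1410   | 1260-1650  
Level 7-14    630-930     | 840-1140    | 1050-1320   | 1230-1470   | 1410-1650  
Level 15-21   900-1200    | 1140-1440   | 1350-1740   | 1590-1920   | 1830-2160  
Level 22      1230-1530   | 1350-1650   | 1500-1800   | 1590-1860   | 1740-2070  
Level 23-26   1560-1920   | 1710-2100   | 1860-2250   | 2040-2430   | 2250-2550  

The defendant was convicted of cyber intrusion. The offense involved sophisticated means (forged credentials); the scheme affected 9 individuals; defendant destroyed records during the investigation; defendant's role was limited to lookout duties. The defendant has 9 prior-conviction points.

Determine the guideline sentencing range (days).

1230-1470 days

Base offense level for cyber intrusion: 6.
S2 applies (level before this adjustment is 6 < 17, so +1): 6 + 1 = 7.
S3 applies: 7 − 2 = 5.
S4 does not apply.
S7 applies: 5 + 2 = 7.
S8 applies (level before this adjustment is 7 ≥ 7, so +3): 7 + 3 = 10.
Final offense level: 10.
Criminal history: 9 prior points → Category 4 (4-9).
Level 10 falls in the 7-14 band.
Grid: Level 7-14 × Category 4 = 1230-1470 days.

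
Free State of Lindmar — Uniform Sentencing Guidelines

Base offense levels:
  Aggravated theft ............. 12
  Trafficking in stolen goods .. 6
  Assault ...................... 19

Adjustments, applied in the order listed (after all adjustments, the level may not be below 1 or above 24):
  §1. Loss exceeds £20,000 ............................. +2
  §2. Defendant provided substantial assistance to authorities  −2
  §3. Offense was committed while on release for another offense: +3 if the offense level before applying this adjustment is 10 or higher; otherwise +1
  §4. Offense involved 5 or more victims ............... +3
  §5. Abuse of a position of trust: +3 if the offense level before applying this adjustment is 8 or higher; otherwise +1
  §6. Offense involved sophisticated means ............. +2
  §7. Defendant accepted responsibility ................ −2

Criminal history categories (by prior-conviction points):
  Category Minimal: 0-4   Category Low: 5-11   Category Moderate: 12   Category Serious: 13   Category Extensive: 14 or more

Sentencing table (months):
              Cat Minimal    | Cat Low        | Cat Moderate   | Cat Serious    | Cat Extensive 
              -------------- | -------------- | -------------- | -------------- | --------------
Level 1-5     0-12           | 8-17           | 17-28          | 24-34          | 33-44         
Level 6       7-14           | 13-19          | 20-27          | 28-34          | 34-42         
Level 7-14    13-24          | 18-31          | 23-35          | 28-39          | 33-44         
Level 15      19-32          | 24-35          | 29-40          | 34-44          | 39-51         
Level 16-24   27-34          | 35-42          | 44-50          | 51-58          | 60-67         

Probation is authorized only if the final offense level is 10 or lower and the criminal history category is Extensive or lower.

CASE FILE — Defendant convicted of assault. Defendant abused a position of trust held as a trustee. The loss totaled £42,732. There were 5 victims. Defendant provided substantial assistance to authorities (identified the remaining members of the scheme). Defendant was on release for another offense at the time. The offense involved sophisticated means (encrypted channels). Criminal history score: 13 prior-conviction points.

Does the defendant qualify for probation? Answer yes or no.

No

Base offense level for assault: 19.
§1 applies: 19 + 2 = 21.
§2 applies: 21 − 2 = 19.
§3 applies (level before this adjustment is 19 ≥ 10, so +3): 19 + 3 = 22.
§4 applies: 22 + 3 = 25.
§5 applies (level before this adjustment is 25 ≥ 8, so +3): 25 + 3 = 28.
§6 applies: 28 + 2 = 30.
§7 does not apply.
Level 30 exceeds the maximum of 24; capped at 24.
Final offense level: 24.
Criminal history: 13 prior points → Category Serious (13).
Level 24 falls in the 16-24 band.
Grid: Level 16-24 × Category Serious = 51-58 months.
Probation check: level 24 > 10 and category Serious ≤ Extensive → not eligible.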